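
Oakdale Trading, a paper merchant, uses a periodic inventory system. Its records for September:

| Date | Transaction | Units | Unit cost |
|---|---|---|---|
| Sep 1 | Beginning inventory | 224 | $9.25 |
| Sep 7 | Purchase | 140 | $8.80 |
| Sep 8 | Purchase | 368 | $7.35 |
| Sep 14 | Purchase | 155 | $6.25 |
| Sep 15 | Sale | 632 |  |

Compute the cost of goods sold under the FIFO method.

COGS = $5,273.80

Sep 15, 632 sold [FIFO — oldest first]: 224 @ $9.25 + 140 @ $8.80 + 268 @ $7.35 = $5,273.80
Ending inventory: 100 @ $7.35 + 155 @ $6.25 = $1,703.75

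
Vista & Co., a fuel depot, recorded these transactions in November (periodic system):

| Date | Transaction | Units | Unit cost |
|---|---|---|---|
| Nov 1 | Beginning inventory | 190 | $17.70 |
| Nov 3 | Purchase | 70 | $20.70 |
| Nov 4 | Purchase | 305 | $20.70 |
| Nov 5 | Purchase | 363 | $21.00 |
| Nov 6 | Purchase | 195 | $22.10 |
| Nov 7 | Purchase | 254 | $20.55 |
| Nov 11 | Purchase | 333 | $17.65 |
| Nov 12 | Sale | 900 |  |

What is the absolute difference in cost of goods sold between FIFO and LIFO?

FIFO COGS: 190 @ $17.70 + 70 @ $20.70 + 305 @ $20.70 + 335 @ $21.00 = $18,160.50
LIFO COGS: 333 @ $17.65 + 254 @ $20.55 + 195 @ $22.10 + 118 @ $21.00 = $17,884.65
Difference = |$18,160.50 − $17,884.65| = $275.85

$275.85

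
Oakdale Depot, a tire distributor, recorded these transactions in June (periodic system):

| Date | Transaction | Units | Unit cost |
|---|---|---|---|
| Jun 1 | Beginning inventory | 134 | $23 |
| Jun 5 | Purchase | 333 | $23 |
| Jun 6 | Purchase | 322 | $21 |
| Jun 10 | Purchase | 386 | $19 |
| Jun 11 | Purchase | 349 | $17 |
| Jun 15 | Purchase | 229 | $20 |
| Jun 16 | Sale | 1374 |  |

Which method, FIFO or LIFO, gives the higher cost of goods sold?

FIFO COGS: 134 @ $23 + 333 @ $23 + 322 @ $21 + 386 @ $19 + 199 @ $17 = $28,220
LIFO COGS: 229 @ $20 + 349 @ $17 + 386 @ $19 + 322 @ $21 + 88 @ $23 = $26,633

FIFO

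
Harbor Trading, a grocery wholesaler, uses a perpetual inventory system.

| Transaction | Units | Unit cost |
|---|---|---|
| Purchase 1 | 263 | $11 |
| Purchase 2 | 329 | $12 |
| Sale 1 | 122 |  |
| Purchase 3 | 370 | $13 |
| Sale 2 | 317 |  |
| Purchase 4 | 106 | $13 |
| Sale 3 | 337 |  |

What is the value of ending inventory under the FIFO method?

Ending inventory = $3,796

Sale 1 (122) [FIFO — oldest first]: 122 @ $11 = $1,342
Sale 2 (317) [FIFO — oldest first]: 141 @ $11 + 176 @ $12 = $3,663
Sale 3 (337) [FIFO — oldest first]: 153 @ $12 + 184 @ $13 = $4,228
Total COGS = $1,342 + $3,663 + $4,228 = $9,233
Ending inventory: 186 @ $13 + 106 @ $13 = $3,796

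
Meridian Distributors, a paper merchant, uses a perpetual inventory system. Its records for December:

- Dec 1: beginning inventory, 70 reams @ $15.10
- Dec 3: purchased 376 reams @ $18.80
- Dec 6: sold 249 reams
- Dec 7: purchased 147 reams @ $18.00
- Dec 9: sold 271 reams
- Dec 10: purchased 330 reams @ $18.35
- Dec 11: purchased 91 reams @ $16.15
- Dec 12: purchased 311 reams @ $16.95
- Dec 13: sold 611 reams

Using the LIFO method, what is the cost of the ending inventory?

Ending inventory = $3,333.75

Dec 6, 249 sold [LIFO — newest first]: 249 @ $18.80 = $4,681.20
Dec 9, 271 sold [LIFO — newest first]: 147 @ $18.00 + 124 @ $18.80 = $4,977.20
Dec 13, 611 sold [LIFO — newest first]: 311 @ $16.95 + 91 @ $16.15 + 209 @ $18.35 = $10,576.25
Total COGS = $4,681.20 + $4,977.20 + $10,576.25 = $20,234.65
Ending inventory: 70 @ $15.10 + 3 @ $18.80 + 121 @ $18.35 = $3,333.75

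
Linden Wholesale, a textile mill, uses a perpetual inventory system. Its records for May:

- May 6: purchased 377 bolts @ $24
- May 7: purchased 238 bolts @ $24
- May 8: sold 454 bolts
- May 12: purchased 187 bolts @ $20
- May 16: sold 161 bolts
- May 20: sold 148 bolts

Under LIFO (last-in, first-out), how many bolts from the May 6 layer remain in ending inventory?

39

May 8, 454 sold [LIFO — newest first]: 238 @ $24 + 216 @ $24 = $10,896
May 16, 161 sold [LIFO — newest first]: 161 @ $20 = $3,220
May 20, 148 sold [LIFO — newest first]: 26 @ $20 + 122 @ $24 = $3,448
Total COGS = $10,896 + $3,220 + $3,448 = $17,564
Ending inventory: 39 @ $24 = $936
Check: goods available $18,500 = COGS $17,564 + ending $936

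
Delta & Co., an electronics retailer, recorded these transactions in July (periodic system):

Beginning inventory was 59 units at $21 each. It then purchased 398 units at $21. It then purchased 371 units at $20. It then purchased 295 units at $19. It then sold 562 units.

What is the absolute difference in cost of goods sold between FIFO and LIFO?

FIFO COGS: 59 @ $21 + 398 @ $21 + 105 @ $20 = $11,697
LIFO COGS: 295 @ $19 + 267 @ $20 = $10,945
Difference = |$11,697 − $10,945| = $752

$752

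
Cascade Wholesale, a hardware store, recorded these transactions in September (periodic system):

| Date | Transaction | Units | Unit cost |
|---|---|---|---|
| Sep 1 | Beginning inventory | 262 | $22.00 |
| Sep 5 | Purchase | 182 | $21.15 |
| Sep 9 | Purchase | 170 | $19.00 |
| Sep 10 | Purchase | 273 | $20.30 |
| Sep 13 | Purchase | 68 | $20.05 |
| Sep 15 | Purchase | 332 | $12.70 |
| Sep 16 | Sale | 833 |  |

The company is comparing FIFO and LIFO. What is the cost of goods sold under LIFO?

COGS = $14,161.70

FIFO COGS: 262 @ $22.00 + 182 @ $21.15 + 170 @ $19.00 + 219 @ $20.30 = $17,289.00
LIFO COGS: 332 @ $12.70 + 68 @ $20.05 + 273 @ $20.30 + 160 @ $19.00 = $14,161.70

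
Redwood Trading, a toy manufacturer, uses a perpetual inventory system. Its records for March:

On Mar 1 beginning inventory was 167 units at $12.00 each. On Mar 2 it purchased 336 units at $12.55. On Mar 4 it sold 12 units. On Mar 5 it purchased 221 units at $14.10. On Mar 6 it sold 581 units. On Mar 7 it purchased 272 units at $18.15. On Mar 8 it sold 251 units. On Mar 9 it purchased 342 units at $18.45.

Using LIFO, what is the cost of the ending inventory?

Ending inventory = $8,263.05

Mar 4, 12 sold [LIFO — newest first]: 12 @ $12.55 = $150.60
Mar 6, 581 sold [LIFO — newest first]: 221 @ $14.10 + 324 @ $12.55 + 36 @ $12.00 = $7,614.30
Mar 8, 251 sold [LIFO — newest first]: 251 @ $18.15 = $4,555.65
Total COGS = $150.60 + $7,614.30 + $4,555.65 = $12,320.55
Ending inventory: 131 @ $12.00 + 21 @ $18.15 + 342 @ $18.45 = $8,263.05
Check: goods available $20,583.60 = COGS $12,320.55 + ending $8,263.05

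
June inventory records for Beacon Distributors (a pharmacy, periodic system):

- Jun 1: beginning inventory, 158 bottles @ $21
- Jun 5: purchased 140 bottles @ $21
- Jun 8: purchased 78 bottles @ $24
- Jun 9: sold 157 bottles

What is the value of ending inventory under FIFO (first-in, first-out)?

Jun 9, 157 sold [FIFO — oldest first]: 157 @ $21 = $3,297
Ending inventory: 1 @ $21 + 140 @ $21 + 78 @ $24 = $4,833

Ending inventory = $4,833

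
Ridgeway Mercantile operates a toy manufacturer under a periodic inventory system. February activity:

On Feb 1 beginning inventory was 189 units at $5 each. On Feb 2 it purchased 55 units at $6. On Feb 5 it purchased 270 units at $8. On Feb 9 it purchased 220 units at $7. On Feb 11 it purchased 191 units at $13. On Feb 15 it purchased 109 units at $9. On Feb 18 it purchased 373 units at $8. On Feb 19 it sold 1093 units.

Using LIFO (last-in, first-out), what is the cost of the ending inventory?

Feb 19, 1093 sold [LIFO — newest first]: 373 @ $8 + 109 @ $9 + 191 @ $13 + 220 @ $7 + 200 @ $8 = $9,588
Ending inventory: 189 @ $5 + 55 @ $6 + 70 @ $8 = $1,835

Ending inventory = $1,835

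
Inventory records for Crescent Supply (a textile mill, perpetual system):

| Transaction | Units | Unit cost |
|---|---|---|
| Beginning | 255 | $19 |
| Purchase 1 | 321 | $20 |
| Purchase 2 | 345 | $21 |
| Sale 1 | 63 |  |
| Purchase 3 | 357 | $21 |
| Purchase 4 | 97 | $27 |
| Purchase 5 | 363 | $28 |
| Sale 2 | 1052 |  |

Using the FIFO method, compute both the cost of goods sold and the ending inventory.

Sale 1 (63) [FIFO — oldest first]: 63 @ $19 = $1,197
Sale 2 (1052) [FIFO — oldest first]: 192 @ $19 + 321 @ $20 + 345 @ $21 + 194 @ $21 = $21,387
Total COGS = $1,197 + $21,387 = $22,584
Ending inventory: 163 @ $21 + 97 @ $27 + 363 @ $28 = $16,206
Check: goods available $38,790 = COGS $22,584 + ending $16,206

COGS = $22,584; ending inventory = $16,206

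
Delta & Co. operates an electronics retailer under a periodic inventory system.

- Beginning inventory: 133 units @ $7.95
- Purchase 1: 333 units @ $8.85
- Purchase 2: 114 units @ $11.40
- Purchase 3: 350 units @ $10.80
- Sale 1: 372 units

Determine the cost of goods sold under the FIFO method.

COGS = $3,172.50

Sale 1 (372) [FIFO — oldest first]: 133 @ $7.95 + 239 @ $8.85 = $3,172.50
Ending inventory: 94 @ $8.85 + 114 @ $11.40 + 350 @ $10.80 = $5,911.50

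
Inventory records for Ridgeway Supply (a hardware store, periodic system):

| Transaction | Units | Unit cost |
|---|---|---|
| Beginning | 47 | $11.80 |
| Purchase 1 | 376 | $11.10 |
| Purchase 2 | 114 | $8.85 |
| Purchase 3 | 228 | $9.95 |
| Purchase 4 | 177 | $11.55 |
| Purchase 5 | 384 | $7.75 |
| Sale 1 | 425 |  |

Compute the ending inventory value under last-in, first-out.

Sale 1 (425) [LIFO — newest first]: 384 @ $7.75 + 41 @ $11.55 = $3,449.55
Ending inventory: 47 @ $11.80 + 376 @ $11.10 + 114 @ $8.85 + 228 @ $9.95 + 136 @ $11.55 = $9,576.50
Check: goods available $13,026.05 = COGS $3,449.55 + ending $9,576.50

Ending inventory = $9,576.50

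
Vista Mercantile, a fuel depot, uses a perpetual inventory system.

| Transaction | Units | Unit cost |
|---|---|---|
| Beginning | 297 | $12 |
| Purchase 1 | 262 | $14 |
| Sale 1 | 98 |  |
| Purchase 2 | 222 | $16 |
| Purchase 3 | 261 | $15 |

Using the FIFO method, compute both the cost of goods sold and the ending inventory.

COGS = $1,176; ending inventory = $13,523

Sale 1 (98) [FIFO — oldest first]: 98 @ $12 = $1,176
Ending inventory: 199 @ $12 + 262 @ $14 + 222 @ $16 + 261 @ $15 = $13,523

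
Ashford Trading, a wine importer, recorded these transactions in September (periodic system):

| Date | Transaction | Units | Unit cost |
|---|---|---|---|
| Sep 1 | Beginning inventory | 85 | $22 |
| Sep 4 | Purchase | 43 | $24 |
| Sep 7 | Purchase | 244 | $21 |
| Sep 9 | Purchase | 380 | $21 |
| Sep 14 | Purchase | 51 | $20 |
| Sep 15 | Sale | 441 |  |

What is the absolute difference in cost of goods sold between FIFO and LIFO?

FIFO COGS: 85 @ $22 + 43 @ $24 + 244 @ $21 + 69 @ $21 = $9,475
LIFO COGS: 51 @ $20 + 380 @ $21 + 10 @ $21 = $9,210
Difference = |$9,475 − $9,210| = $265

$265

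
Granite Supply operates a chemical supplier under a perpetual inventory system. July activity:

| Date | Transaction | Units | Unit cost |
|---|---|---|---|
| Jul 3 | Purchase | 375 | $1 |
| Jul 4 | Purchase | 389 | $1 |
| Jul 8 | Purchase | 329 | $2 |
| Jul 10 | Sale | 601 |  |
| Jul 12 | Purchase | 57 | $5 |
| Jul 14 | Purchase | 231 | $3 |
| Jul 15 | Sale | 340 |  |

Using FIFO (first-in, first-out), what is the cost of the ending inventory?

Ending inventory = $1,282

Jul 10, 601 sold [FIFO — oldest first]: 375 @ $1 + 226 @ $1 = $601
Jul 15, 340 sold [FIFO — oldest first]: 163 @ $1 + 177 @ $2 = $517
Total COGS = $601 + $517 = $1,118
Ending inventory: 152 @ $2 + 57 @ $5 + 231 @ $3 = $1,282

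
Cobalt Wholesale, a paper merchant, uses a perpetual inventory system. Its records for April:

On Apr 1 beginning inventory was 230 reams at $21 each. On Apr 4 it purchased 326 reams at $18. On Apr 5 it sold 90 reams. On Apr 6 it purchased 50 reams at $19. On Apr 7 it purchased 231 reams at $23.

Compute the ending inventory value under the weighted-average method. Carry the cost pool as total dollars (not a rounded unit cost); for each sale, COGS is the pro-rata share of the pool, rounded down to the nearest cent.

After Apr 1: 230 on hand, pool $4,830.00 (≈ $21.0000 each)
After Apr 4: 556 on hand, pool $10,698.00 (≈ $19.2410 each)
Apr 5, sell 90: 90/556 × $10,698.00 → $1,731.69
After Apr 6: 516 on hand, pool $9,916.31 (≈ $19.2177 each)
After Apr 7: 747 on hand, pool $15,229.31 (≈ $20.3873 each)
Ending inventory (cost pool remaining) = $15,229.31
Check: goods available $16,961.00 = COGS $1,731.69 + ending $15,229.31

Ending inventory = $15,229.31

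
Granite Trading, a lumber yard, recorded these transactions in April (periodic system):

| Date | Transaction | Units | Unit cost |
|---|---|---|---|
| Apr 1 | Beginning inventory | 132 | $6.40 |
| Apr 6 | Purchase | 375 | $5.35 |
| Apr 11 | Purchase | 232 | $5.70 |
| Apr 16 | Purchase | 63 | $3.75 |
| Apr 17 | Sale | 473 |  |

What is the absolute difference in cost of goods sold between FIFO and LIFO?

$158.20

FIFO COGS: 132 @ $6.40 + 341 @ $5.35 = $2,669.15
LIFO COGS: 63 @ $3.75 + 232 @ $5.70 + 178 @ $5.35 = $2,510.95
Difference = |$2,669.15 − $2,510.95| = $158.20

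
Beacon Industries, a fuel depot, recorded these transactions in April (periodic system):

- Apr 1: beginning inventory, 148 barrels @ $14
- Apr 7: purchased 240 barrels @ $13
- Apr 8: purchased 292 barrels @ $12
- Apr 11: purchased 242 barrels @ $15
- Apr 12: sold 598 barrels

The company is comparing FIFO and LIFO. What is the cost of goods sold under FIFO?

FIFO COGS: 148 @ $14 + 240 @ $13 + 210 @ $12 = $7,712
LIFO COGS: 242 @ $15 + 292 @ $12 + 64 @ $13 = $7,966

COGS = $7,712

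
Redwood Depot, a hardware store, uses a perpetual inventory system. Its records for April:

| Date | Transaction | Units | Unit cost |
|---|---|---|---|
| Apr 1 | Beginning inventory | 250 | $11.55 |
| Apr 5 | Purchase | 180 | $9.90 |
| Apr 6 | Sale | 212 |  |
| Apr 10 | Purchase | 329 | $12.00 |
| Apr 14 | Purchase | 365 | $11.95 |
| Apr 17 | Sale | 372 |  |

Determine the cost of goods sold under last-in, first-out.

Apr 6, 212 sold [LIFO — newest first]: 180 @ $9.90 + 32 @ $11.55 = $2,151.60
Apr 17, 372 sold [LIFO — newest first]: 365 @ $11.95 + 7 @ $12.00 = $4,445.75
Total COGS = $2,151.60 + $4,445.75 = $6,597.35
Ending inventory: 218 @ $11.55 + 322 @ $12.00 = $6,381.90

COGS = $6,597.35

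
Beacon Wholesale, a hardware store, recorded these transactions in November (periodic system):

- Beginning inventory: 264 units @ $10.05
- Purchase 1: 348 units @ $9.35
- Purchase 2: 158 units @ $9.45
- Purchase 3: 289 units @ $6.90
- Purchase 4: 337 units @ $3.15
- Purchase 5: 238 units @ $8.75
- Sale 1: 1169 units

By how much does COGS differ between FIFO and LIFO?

$1,735.00

FIFO COGS: 264 @ $10.05 + 348 @ $9.35 + 158 @ $9.45 + 289 @ $6.90 + 110 @ $3.15 = $9,740.70
LIFO COGS: 238 @ $8.75 + 337 @ $3.15 + 289 @ $6.90 + 158 @ $9.45 + 147 @ $9.35 = $8,005.70
Difference = |$9,740.70 − $8,005.70| = $1,735.00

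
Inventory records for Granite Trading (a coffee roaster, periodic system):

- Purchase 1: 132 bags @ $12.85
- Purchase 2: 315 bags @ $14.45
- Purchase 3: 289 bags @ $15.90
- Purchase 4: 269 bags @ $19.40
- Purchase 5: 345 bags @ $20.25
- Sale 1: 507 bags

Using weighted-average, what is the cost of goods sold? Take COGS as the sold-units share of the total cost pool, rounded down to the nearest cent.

COGS = $8,655.76

Sale 1, sell 507: 507/1350 × $23,047.90 → $8,655.76
Ending inventory (cost pool remaining) = $14,392.14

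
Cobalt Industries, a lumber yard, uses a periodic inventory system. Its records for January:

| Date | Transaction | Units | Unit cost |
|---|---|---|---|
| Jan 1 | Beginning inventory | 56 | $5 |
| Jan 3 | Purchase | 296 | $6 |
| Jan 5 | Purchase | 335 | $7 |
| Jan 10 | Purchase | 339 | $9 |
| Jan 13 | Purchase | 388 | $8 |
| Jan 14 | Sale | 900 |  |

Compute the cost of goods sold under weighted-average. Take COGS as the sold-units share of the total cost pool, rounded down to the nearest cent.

Jan 14, sell 900: 900/1414 × $10,556.00 → $6,718.81
Ending inventory (cost pool remaining) = $3,837.19
Check: goods available $10,556.00 = COGS $6,718.81 + ending $3,837.19

COGS = $6,718.81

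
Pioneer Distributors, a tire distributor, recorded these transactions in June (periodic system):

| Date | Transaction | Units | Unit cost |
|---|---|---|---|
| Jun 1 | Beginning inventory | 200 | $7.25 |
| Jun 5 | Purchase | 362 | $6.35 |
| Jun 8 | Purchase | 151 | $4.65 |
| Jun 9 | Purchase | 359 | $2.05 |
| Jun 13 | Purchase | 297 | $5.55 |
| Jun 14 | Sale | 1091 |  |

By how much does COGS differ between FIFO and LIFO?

FIFO COGS: 200 @ $7.25 + 362 @ $6.35 + 151 @ $4.65 + 359 @ $2.05 + 19 @ $5.55 = $5,292.25
LIFO COGS: 297 @ $5.55 + 359 @ $2.05 + 151 @ $4.65 + 284 @ $6.35 = $4,889.85
Difference = |$5,292.25 − $4,889.85| = $402.40

$402.40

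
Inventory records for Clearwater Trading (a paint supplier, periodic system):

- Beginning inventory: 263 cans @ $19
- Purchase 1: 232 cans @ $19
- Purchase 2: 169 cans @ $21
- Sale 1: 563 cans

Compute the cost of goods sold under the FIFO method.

Sale 1 (563) [FIFO — oldest first]: 263 @ $19 + 232 @ $19 + 68 @ $21 = $10,833
Ending inventory: 101 @ $21 = $2,121

COGS = $10,833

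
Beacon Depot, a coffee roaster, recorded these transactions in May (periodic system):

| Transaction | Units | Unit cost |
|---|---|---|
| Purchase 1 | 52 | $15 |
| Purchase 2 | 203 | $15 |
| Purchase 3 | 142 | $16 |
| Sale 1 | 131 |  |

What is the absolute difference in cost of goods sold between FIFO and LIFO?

FIFO COGS: 52 @ $15 + 79 @ $15 = $1,965
LIFO COGS: 131 @ $16 = $2,096
Difference = |$1,965 − $2,096| = $131

$131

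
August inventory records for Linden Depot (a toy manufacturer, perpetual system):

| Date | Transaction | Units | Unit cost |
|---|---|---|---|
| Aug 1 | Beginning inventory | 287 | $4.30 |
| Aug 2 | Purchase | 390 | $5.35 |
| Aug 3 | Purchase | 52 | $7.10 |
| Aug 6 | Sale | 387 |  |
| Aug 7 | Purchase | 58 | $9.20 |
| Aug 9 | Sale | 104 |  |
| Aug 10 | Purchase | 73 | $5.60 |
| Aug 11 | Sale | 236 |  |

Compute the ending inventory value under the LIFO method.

Aug 6, 387 sold [LIFO — newest first]: 52 @ $7.10 + 335 @ $5.35 = $2,161.45
Aug 9, 104 sold [LIFO — newest first]: 58 @ $9.20 + 46 @ $5.35 = $779.70
Aug 11, 236 sold [LIFO — newest first]: 73 @ $5.60 + 9 @ $5.35 + 154 @ $4.30 = $1,119.15
Total COGS = $2,161.45 + $779.70 + $1,119.15 = $4,060.30
Ending inventory: 133 @ $4.30 = $571.90

Ending inventory = $571.90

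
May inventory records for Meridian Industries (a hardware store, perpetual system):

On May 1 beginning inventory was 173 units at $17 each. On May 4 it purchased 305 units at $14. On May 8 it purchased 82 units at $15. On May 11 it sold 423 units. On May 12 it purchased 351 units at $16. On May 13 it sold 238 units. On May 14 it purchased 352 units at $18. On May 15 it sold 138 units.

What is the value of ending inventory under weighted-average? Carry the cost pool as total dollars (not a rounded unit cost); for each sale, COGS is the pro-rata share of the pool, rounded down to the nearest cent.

After May 1: 173 on hand, pool $2,941.00 (≈ $17.0000 each)
After May 4: 478 on hand, pool $7,211.00 (≈ $15.0858 each)
After May 8: 560 on hand, pool $8,441.00 (≈ $15.0732 each)
May 11, sell 423: 423/560 × $8,441.00 → $6,375.96
After May 12: 488 on hand, pool $7,681.04 (≈ $15.7398 each)
May 13, sell 238: 238/488 × $7,681.04 → $3,746.08
After May 14: 602 on hand, pool $10,270.96 (≈ $17.0614 each)
May 15, sell 138: 138/602 × $10,270.96 → $2,354.47
Total COGS = $6,375.96 + $3,746.08 + $2,354.47 = $12,476.51
Ending inventory (cost pool remaining) = $7,916.49

Ending inventory = $7,916.49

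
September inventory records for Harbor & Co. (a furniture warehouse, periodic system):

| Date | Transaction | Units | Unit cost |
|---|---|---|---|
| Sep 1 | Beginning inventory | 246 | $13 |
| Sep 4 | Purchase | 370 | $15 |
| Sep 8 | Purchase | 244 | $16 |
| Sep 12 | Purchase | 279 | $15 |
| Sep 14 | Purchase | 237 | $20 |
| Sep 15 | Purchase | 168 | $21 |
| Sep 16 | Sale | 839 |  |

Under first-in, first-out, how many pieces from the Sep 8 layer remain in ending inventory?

Sep 16, 839 sold [FIFO — oldest first]: 246 @ $13 + 370 @ $15 + 223 @ $16 = $12,316
Ending inventory: 21 @ $16 + 279 @ $15 + 237 @ $20 + 168 @ $21 = $12,789
Check: goods available $25,105 = COGS $12,316 + ending $12,789

21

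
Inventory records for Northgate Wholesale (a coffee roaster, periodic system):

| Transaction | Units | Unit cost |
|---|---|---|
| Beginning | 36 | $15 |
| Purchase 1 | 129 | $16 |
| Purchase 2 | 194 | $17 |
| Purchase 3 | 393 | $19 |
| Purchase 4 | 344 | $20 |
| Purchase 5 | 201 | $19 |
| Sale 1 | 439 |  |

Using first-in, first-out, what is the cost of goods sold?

COGS = $7,422

Sale 1 (439) [FIFO — oldest first]: 36 @ $15 + 129 @ $16 + 194 @ $17 + 80 @ $19 = $7,422
Ending inventory: 313 @ $19 + 344 @ $20 + 201 @ $19 = $16,646
Check: goods available $24,068 = COGS $7,422 + ending $16,646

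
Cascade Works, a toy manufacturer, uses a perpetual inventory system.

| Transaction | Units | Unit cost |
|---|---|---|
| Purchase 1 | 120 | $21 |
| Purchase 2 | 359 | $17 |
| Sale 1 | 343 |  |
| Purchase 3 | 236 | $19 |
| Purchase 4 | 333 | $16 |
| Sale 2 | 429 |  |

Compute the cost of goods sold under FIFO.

COGS = $14,019

Sale 1 (343) [FIFO — oldest first]: 120 @ $21 + 223 @ $17 = $6,311
Sale 2 (429) [FIFO — oldest first]: 136 @ $17 + 236 @ $19 + 57 @ $16 = $7,708
Total COGS = $6,311 + $7,708 = $14,019
Ending inventory: 276 @ $16 = $4,416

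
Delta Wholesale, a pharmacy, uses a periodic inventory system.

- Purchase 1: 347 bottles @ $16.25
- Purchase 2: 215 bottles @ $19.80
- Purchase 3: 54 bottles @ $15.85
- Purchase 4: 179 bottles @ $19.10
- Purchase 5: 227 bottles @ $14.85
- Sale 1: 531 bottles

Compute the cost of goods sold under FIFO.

COGS = $9,281.95

Sale 1 (531) [FIFO — oldest first]: 347 @ $16.25 + 184 @ $19.80 = $9,281.95
Ending inventory: 31 @ $19.80 + 54 @ $15.85 + 179 @ $19.10 + 227 @ $14.85 = $8,259.55
Check: goods available $17,541.50 = COGS $9,281.95 + ending $8,259.55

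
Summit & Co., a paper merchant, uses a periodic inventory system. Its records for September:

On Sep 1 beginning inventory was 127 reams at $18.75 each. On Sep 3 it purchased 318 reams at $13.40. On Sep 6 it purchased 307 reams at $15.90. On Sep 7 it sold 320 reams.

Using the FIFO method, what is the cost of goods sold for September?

Sep 7, 320 sold [FIFO — oldest first]: 127 @ $18.75 + 193 @ $13.40 = $4,967.45
Ending inventory: 125 @ $13.40 + 307 @ $15.90 = $6,556.30
Check: goods available $11,523.75 = COGS $4,967.45 + ending $6,556.30

COGS = $4,967.45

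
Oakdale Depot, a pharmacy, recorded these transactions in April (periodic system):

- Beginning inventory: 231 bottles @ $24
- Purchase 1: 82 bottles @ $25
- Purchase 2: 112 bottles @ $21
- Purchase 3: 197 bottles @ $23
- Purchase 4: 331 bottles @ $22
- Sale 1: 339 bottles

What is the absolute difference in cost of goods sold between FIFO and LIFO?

$674

FIFO COGS: 231 @ $24 + 82 @ $25 + 26 @ $21 = $8,140
LIFO COGS: 331 @ $22 + 8 @ $23 = $7,466
Difference = |$8,140 − $7,466| = $674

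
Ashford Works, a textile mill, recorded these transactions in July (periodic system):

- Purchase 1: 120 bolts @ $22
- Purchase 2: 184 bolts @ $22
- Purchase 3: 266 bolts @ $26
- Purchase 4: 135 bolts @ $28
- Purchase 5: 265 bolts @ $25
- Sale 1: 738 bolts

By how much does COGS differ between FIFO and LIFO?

FIFO COGS: 120 @ $22 + 184 @ $22 + 266 @ $26 + 135 @ $28 + 33 @ $25 = $18,209
LIFO COGS: 265 @ $25 + 135 @ $28 + 266 @ $26 + 72 @ $22 = $18,905
Difference = |$18,209 − $18,905| = $696

$696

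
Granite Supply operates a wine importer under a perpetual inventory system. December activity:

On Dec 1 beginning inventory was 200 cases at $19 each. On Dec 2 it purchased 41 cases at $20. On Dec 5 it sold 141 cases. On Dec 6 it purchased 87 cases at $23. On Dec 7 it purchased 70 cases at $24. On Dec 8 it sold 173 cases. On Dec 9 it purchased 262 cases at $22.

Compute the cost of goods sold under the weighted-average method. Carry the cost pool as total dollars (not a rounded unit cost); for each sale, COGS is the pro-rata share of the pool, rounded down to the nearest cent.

COGS = $6,471.29

After Dec 1: 200 on hand, pool $3,800.00 (≈ $19.0000 each)
After Dec 2: 241 on hand, pool $4,620.00 (≈ $19.1701 each)
Dec 5, sell 141: 141/241 × $4,620.00 → $2,702.98
After Dec 6: 187 on hand, pool $3,918.02 (≈ $20.9520 each)
After Dec 7: 257 on hand, pool $5,598.02 (≈ $21.7822 each)
Dec 8, sell 173: 173/257 × $5,598.02 → $3,768.31
After Dec 9: 346 on hand, pool $7,593.71 (≈ $21.9471 each)
Total COGS = $2,702.98 + $3,768.31 = $6,471.29
Ending inventory (cost pool remaining) = $7,593.71
Check: goods available $14,065.00 = COGS $6,471.29 + ending $7,593.71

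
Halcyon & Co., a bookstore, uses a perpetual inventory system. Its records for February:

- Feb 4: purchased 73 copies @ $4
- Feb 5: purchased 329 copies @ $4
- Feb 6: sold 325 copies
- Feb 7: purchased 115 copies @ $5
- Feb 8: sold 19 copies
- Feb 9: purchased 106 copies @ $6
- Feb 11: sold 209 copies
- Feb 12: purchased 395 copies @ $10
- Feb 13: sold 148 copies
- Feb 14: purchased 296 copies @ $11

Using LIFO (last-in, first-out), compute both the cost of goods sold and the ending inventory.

COGS = $4,019; ending inventory = $6,006

Feb 6, 325 sold [LIFO — newest first]: 325 @ $4 = $1,300
Feb 8, 19 sold [LIFO — newest first]: 19 @ $5 = $95
Feb 11, 209 sold [LIFO — newest first]: 106 @ $6 + 96 @ $5 + 4 @ $4 + 3 @ $4 = $1,144
Feb 13, 148 sold [LIFO — newest first]: 148 @ $10 = $1,480
Total COGS = $1,300 + $95 + $1,144 + $1,480 = $4,019
Ending inventory: 70 @ $4 + 247 @ $10 + 296 @ $11 = $6,006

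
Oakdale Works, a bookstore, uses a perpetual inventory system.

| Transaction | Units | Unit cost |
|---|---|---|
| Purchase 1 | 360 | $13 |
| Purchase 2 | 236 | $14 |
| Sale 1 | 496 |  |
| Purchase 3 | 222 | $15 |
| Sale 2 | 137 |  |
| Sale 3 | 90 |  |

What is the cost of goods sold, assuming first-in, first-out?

Sale 1 (496) [FIFO — oldest first]: 360 @ $13 + 136 @ $14 = $6,584
Sale 2 (137) [FIFO — oldest first]: 100 @ $14 + 37 @ $15 = $1,955
Sale 3 (90) [FIFO — oldest first]: 90 @ $15 = $1,350
Total COGS = $6,584 + $1,955 + $1,350 = $9,889
Ending inventory: 95 @ $15 = $1,425
Check: goods available $11,314 = COGS $9,889 + ending $1,425

COGS = $9,889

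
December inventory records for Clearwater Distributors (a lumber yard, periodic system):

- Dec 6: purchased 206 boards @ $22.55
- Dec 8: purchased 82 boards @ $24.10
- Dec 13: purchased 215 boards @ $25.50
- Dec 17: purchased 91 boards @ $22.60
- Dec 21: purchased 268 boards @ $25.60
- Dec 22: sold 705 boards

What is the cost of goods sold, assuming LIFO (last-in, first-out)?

Dec 22, 705 sold [LIFO — newest first]: 268 @ $25.60 + 91 @ $22.60 + 215 @ $25.50 + 82 @ $24.10 + 49 @ $22.55 = $17,481.05
Ending inventory: 157 @ $22.55 = $3,540.35

COGS = $17,481.05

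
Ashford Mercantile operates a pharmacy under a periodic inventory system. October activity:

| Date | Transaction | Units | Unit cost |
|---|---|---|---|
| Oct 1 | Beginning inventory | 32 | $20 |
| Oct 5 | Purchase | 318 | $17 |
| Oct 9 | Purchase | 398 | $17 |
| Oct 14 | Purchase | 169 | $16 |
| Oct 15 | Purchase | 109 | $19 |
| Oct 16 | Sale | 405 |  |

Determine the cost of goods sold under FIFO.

Oct 16, 405 sold [FIFO — oldest first]: 32 @ $20 + 318 @ $17 + 55 @ $17 = $6,981
Ending inventory: 343 @ $17 + 169 @ $16 + 109 @ $19 = $10,606
Check: goods available $17,587 = COGS $6,981 + ending $10,606

COGS = $6,981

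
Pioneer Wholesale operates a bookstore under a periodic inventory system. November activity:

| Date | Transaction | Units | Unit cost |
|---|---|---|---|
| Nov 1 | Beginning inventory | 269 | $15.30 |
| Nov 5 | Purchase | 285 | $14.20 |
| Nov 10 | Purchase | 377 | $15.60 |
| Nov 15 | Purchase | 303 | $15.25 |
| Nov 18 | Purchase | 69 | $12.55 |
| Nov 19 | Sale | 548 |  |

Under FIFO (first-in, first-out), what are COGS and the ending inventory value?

Nov 19, 548 sold [FIFO — oldest first]: 269 @ $15.30 + 279 @ $14.20 = $8,077.50
Ending inventory: 6 @ $14.20 + 377 @ $15.60 + 303 @ $15.25 + 69 @ $12.55 = $11,453.10

COGS = $8,077.50; ending inventory = $11,453.10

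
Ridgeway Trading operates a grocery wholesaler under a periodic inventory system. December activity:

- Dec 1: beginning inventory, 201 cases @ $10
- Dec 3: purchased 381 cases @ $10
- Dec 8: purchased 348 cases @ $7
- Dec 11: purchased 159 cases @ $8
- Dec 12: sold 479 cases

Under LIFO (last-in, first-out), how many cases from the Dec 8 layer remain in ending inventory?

Dec 12, 479 sold [LIFO — newest first]: 159 @ $8 + 320 @ $7 = $3,512
Ending inventory: 201 @ $10 + 381 @ $10 + 28 @ $7 = $6,016

28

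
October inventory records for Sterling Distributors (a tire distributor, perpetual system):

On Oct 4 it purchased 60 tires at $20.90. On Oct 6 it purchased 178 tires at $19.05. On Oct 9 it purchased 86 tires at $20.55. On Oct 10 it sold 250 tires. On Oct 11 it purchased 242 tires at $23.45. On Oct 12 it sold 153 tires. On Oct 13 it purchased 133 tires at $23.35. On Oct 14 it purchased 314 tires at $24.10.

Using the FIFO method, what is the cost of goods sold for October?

COGS = $8,264.75

Oct 10, 250 sold [FIFO — oldest first]: 60 @ $20.90 + 178 @ $19.05 + 12 @ $20.55 = $4,891.50
Oct 12, 153 sold [FIFO — oldest first]: 74 @ $20.55 + 79 @ $23.45 = $3,373.25
Total COGS = $4,891.50 + $3,373.25 = $8,264.75
Ending inventory: 163 @ $23.45 + 133 @ $23.35 + 314 @ $24.10 = $14,495.30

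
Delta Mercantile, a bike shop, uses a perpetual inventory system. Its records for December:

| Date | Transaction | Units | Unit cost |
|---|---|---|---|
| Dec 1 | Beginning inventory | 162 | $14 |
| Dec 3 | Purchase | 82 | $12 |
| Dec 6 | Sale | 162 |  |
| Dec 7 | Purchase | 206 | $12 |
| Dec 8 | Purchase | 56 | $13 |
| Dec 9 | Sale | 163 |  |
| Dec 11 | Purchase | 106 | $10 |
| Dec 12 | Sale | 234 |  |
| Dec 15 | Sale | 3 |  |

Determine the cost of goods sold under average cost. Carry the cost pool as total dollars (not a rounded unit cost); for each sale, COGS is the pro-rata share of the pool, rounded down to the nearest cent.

After Dec 1: 162 on hand, pool $2,268.00 (≈ $14.0000 each)
After Dec 3: 244 on hand, pool $3,252.00 (≈ $13.3279 each)
Dec 6, sell 162: 162/244 × $3,252.00 → $2,159.11
After Dec 7: 288 on hand, pool $3,564.89 (≈ $12.3781 each)
After Dec 8: 344 on hand, pool $4,292.89 (≈ $12.4793 each)
Dec 9, sell 163: 163/344 × $4,292.89 → $2,034.13
After Dec 11: 287 on hand, pool $3,318.76 (≈ $11.5636 each)
Dec 12, sell 234: 234/287 × $3,318.76 → $2,705.88
Dec 15, sell 3: 3/53 × $612.88 → $34.69
Total COGS = $2,159.11 + $2,034.13 + $2,705.88 + $34.69 = $6,933.81
Ending inventory (cost pool remaining) = $578.19
Check: goods available $7,512.00 = COGS $6,933.81 + ending $578.19

COGS = $6,933.81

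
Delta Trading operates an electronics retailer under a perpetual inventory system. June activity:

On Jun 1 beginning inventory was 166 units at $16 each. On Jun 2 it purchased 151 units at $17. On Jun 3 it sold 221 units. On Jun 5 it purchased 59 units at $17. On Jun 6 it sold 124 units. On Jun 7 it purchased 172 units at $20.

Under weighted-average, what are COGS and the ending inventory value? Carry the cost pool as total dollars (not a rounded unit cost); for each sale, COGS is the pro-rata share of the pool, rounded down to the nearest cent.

After Jun 1: 166 on hand, pool $2,656.00 (≈ $16.0000 each)
After Jun 2: 317 on hand, pool $5,223.00 (≈ $16.4763 each)
Jun 3, sell 221: 221/317 × $5,223.00 → $3,641.27
After Jun 5: 155 on hand, pool $2,584.73 (≈ $16.6757 each)
Jun 6, sell 124: 124/155 × $2,584.73 → $2,067.78
After Jun 7: 203 on hand, pool $3,956.95 (≈ $19.4924 each)
Total COGS = $3,641.27 + $2,067.78 = $5,709.05
Ending inventory (cost pool remaining) = $3,956.95

COGS = $5,709.05; ending inventory = $3,956.95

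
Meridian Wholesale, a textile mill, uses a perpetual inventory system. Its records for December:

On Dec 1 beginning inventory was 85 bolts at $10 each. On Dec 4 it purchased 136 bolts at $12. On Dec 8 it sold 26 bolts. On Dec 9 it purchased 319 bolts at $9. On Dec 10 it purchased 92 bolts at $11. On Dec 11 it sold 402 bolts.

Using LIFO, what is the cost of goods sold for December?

Dec 8, 26 sold [LIFO — newest first]: 26 @ $12 = $312
Dec 11, 402 sold [LIFO — newest first]: 92 @ $11 + 310 @ $9 = $3,802
Total COGS = $312 + $3,802 = $4,114
Ending inventory: 85 @ $10 + 110 @ $12 + 9 @ $9 = $2,251
Check: goods available $6,365 = COGS $4,114 + ending $2,251

COGS = $4,114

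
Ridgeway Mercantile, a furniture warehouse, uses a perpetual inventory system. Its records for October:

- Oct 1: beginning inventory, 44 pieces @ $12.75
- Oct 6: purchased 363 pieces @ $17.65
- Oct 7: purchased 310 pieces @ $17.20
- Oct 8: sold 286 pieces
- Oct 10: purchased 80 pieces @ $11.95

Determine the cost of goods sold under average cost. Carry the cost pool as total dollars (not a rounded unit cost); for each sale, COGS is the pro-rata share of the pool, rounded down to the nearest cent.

COGS = $4,906.25

After Oct 1: 44 on hand, pool $561.00 (≈ $12.7500 each)
After Oct 6: 407 on hand, pool $6,967.95 (≈ $17.1203 each)
After Oct 7: 717 on hand, pool $12,299.95 (≈ $17.1547 each)
Oct 8, sell 286: 286/717 × $12,299.95 → $4,906.25
After Oct 10: 511 on hand, pool $8,349.70 (≈ $16.3399 each)
Ending inventory (cost pool remaining) = $8,349.70
Check: goods available $13,255.95 = COGS $4,906.25 + ending $8,349.70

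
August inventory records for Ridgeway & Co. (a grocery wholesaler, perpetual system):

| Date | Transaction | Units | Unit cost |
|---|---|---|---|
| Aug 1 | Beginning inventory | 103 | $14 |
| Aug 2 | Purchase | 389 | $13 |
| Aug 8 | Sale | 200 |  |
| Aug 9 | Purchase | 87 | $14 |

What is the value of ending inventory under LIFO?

Ending inventory = $5,117

Aug 8, 200 sold [LIFO — newest first]: 200 @ $13 = $2,600
Ending inventory: 103 @ $14 + 189 @ $13 + 87 @ $14 = $5,117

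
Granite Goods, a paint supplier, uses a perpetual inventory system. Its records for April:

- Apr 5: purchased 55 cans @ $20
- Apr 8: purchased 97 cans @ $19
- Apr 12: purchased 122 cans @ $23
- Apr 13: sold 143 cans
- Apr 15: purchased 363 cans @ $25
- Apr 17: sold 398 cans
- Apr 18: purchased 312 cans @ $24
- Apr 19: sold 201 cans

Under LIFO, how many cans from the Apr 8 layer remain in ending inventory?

Apr 13, 143 sold [LIFO — newest first]: 122 @ $23 + 21 @ $19 = $3,205
Apr 17, 398 sold [LIFO — newest first]: 363 @ $25 + 35 @ $19 = $9,740
Apr 19, 201 sold [LIFO — newest first]: 201 @ $24 = $4,824
Total COGS = $3,205 + $9,740 + $4,824 = $17,769
Ending inventory: 55 @ $20 + 41 @ $19 + 111 @ $24 = $4,543

41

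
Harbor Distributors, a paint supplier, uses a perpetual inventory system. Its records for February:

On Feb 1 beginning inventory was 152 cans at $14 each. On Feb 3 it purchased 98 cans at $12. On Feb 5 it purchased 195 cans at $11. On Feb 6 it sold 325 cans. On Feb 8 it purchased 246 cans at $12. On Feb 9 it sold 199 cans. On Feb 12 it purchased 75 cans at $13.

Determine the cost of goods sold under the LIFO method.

COGS = $6,157

Feb 6, 325 sold [LIFO — newest first]: 195 @ $11 + 98 @ $12 + 32 @ $14 = $3,769
Feb 9, 199 sold [LIFO — newest first]: 199 @ $12 = $2,388
Total COGS = $3,769 + $2,388 = $6,157
Ending inventory: 120 @ $14 + 47 @ $12 + 75 @ $13 = $3,219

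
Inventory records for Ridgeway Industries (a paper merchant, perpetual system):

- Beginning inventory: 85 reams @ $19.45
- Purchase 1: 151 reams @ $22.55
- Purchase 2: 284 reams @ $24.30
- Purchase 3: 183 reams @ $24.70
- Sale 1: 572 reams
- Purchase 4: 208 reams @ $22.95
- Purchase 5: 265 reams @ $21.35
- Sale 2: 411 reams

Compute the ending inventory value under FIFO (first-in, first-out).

Sale 1 (572) [FIFO — oldest first]: 85 @ $19.45 + 151 @ $22.55 + 284 @ $24.30 + 52 @ $24.70 = $13,243.90
Sale 2 (411) [FIFO — oldest first]: 131 @ $24.70 + 208 @ $22.95 + 72 @ $21.35 = $9,546.50
Total COGS = $13,243.90 + $9,546.50 = $22,790.40
Ending inventory: 193 @ $21.35 = $4,120.55
Check: goods available $26,910.95 = COGS $22,790.40 + ending $4,120.55

Ending inventory = $4,120.55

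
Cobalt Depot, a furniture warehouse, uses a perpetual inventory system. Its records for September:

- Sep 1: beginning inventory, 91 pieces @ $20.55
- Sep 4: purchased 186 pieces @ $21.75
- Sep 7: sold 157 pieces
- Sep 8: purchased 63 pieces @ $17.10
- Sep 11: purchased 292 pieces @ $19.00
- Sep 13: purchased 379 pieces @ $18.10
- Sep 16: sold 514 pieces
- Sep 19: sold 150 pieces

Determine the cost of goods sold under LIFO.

Sep 7, 157 sold [LIFO — newest first]: 157 @ $21.75 = $3,414.75
Sep 16, 514 sold [LIFO — newest first]: 379 @ $18.10 + 135 @ $19.00 = $9,424.90
Sep 19, 150 sold [LIFO — newest first]: 150 @ $19.00 = $2,850.00
Total COGS = $3,414.75 + $9,424.90 + $2,850.00 = $15,689.65
Ending inventory: 91 @ $20.55 + 29 @ $21.75 + 63 @ $17.10 + 7 @ $19.00 = $3,711.10

COGS = $15,689.65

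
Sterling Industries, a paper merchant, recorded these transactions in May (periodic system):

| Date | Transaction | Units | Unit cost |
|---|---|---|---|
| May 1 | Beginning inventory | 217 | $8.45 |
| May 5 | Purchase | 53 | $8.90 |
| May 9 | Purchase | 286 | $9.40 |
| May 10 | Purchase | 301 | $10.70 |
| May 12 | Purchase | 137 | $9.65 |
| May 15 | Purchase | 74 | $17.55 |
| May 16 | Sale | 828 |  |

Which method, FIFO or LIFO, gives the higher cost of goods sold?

LIFO

FIFO COGS: 217 @ $8.45 + 53 @ $8.90 + 286 @ $9.40 + 272 @ $10.70 = $7,904.15
LIFO COGS: 74 @ $17.55 + 137 @ $9.65 + 301 @ $10.70 + 286 @ $9.40 + 30 @ $8.90 = $8,796.85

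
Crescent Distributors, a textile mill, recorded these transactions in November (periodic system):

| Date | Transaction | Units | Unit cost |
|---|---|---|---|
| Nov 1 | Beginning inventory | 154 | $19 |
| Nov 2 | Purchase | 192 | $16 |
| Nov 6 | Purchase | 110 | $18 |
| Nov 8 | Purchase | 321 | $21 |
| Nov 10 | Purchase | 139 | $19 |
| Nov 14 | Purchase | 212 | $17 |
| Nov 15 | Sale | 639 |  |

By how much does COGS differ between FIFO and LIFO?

$472

FIFO COGS: 154 @ $19 + 192 @ $16 + 110 @ $18 + 183 @ $21 = $11,821
LIFO COGS: 212 @ $17 + 139 @ $19 + 288 @ $21 = $12,293
Difference = |$11,821 − $12,293| = $472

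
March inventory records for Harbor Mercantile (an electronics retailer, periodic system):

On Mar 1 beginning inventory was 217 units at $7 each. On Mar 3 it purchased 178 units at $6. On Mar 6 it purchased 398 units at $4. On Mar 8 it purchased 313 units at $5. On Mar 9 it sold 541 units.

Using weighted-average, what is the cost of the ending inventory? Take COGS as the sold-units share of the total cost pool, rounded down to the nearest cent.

Mar 9, sell 541: 541/1106 × $5,744.00 → $2,809.67
Ending inventory (cost pool remaining) = $2,934.33
Check: goods available $5,744.00 = COGS $2,809.67 + ending $2,934.33

Ending inventory = $2,934.33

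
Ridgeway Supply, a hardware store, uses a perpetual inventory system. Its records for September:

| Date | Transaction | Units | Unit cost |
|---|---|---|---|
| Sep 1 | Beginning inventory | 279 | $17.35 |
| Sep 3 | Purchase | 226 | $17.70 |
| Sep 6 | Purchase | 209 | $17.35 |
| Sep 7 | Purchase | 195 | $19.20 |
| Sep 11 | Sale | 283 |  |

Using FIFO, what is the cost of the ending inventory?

Sep 11, 283 sold [FIFO — oldest first]: 279 @ $17.35 + 4 @ $17.70 = $4,911.45
Ending inventory: 222 @ $17.70 + 209 @ $17.35 + 195 @ $19.20 = $11,299.55

Ending inventory = $11,299.55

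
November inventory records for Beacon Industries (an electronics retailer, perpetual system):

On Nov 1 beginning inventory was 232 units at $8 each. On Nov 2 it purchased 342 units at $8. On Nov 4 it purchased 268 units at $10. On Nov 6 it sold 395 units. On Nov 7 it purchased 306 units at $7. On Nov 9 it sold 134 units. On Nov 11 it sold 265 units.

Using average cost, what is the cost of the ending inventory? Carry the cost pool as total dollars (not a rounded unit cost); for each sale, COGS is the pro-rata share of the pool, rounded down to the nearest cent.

Ending inventory = $2,821.93

After Nov 1: 232 on hand, pool $1,856.00 (≈ $8.0000 each)
After Nov 2: 574 on hand, pool $4,592.00 (≈ $8.0000 each)
After Nov 4: 842 on hand, pool $7,272.00 (≈ $8.6366 each)
Nov 6, sell 395: 395/842 × $7,272.00 → $3,411.44
After Nov 7: 753 on hand, pool $6,002.56 (≈ $7.9715 each)
Nov 9, sell 134: 134/753 × $6,002.56 → $1,068.18
Nov 11, sell 265: 265/619 × $4,934.38 → $2,112.45
Total COGS = $3,411.44 + $1,068.18 + $2,112.45 = $6,592.07
Ending inventory (cost pool remaining) = $2,821.93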